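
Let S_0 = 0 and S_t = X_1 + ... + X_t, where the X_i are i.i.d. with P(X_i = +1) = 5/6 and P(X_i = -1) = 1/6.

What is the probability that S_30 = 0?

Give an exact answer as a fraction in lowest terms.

To be at 0 after 30 steps: need exactly 15 steps of +1 and 15 of -1.
Number of such sequences: C(30,15) = 155117520
Each has probability (5/6)^15 · (1/6)^15 = 30517578125/221073919720733357899776
P = 155117520 · 30517578125/221073919720733357899776 = 32873687744140625/1535235553616203874304

Answer: 32873687744140625/1535235553616203874304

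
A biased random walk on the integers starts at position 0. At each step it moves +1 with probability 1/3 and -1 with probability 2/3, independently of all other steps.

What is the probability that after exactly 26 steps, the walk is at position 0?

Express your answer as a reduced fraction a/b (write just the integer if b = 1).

Answer: 85201715200/2541865828329

Derivation:
To be at 0 after 26 steps: need exactly 13 steps of +1 and 13 of -1.
Number of such sequences: C(26,13) = 10400600
Each has probability (1/3)^13 · (2/3)^13 = 8192/2541865828329
P = 10400600 · 8192/2541865828329 = 85201715200/2541865828329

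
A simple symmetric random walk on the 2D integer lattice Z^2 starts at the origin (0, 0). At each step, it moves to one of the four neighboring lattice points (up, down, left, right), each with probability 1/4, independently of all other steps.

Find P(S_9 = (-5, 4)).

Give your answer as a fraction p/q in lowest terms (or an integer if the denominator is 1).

Let h be the number of horizontal steps (so 9-h are vertical). To end at (-5,4) need (h-5)/2 right-steps and ((9-h)+4)/2 up-steps.
Sum over h with 5 ≤ h ≤ 5, h ≡ 1 (mod 2), 9-h ≡ 0 (mod 2):
h=5: C(9,5)·C(5,0)·C(4,4) = 126·1·1 = 126
Total favorable: 126
Total paths: 4^9 = 262144
P = 126/262144 = 63/131072

Answer: 63/131072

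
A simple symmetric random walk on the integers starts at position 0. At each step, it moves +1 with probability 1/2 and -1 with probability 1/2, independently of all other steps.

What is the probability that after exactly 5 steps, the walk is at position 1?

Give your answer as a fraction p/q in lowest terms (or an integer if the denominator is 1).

Answer: 5/16

Derivation:
To reach position 1 after 5 steps: need 3 steps of +1 and 2 of -1.
Favorable paths: C(5,3) = 10
Total paths: 2^5 = 32
P = 10/32 = 5/16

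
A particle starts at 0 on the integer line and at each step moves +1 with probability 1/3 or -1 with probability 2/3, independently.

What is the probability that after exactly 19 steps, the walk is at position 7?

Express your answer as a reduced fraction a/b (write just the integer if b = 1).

Answer: 578816/387420489

Derivation:
To reach position 7 after 19 steps: need 13 steps of +1 and 6 steps of -1.
Number of such sequences: C(19,13) = 27132
Each has probability (1/3)^13 · (2/3)^6 = 64/1162261467
P = 27132 · 64/1162261467 = 578816/387420489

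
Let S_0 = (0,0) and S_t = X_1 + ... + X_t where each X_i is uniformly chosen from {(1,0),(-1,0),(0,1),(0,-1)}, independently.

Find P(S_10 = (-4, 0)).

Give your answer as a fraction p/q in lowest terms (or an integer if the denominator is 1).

Answer: 225/16384

Derivation:
Let h be the number of horizontal steps (so 10-h are vertical). To end at (-4,0) need (h-4)/2 right-steps and ((10-h)+0)/2 up-steps.
Sum over h with 4 ≤ h ≤ 10, h ≡ 0 (mod 2), 10-h ≡ 0 (mod 2):
h=4: C(10,4)·C(4,0)·C(6,3) = 210·1·20 = 4200
h=6: C(10,6)·C(6,1)·C(4,2) = 210·6·6 = 7560
h=8: C(10,8)·C(8,2)·C(2,1) = 45·28·2 = 2520
h=10: C(10,10)·C(10,3)·C(0,0) = 1·120·1 = 120
Total favorable: 14400
Total paths: 4^10 = 1048576
P = 14400/1048576 = 225/16384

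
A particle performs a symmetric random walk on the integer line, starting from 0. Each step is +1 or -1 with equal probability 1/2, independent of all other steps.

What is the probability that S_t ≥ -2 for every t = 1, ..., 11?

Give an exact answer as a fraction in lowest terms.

Answer: 627/1024

Derivation:
Let f(t,s) = #length-t paths at position s with S_1..S_t all ≥ -2.
f(t,s) = f(t-1,s-1) + f(t-1,s+1) for s ≥ -2; f(t,s) = 0 for s < -2.
t=0: f(0,0)=1
t=1: f(1,-1)=1 f(1,1)=1
t=2: f(2,-2)=1 f(2,0)=2 f(2,2)=1
t=3: f(3,-1)=3 f(3,1)=3 f(3,3)=1
t=4: f(4,-2)=3 f(4,0)=6 f(4,2)=4 f(4,4)=1
t=5: f(5,-1)=9 f(5,1)=10 f(5,3)=5 f(5,5)=1
t=6: f(6,-2)=9 f(6,0)=19 f(6,2)=15 f(6,4)=6 f(6,6)=1
t=7: f(7,-1)=28 f(7,1)=34 f(7,3)=21 f(7,5)=7 f(7,7)=1
t=8: f(8,-2)=28 f(8,0)=62 f(8,2)=55 f(8,4)=28 f(8,6)=8 f(8,8)=1
t=9: f(9,-1)=90 f(9,1)=117 f(9,3)=83 f(9,5)=36 f(9,7)=9 f(9,9)=1
t=10: f(10,-2)=90 f(10,0)=207 f(10,2)=200 f(10,4)=119 f(10,6)=45 f(10,8)=10 f(10,10)=1
t=11: f(11,-1)=297 f(11,1)=407 f(11,3)=319 f(11,5)=164 f(11,7)=55 f(11,9)=11 f(11,11)=1
Σ_s f(11,s) = 1254
P = 1254/2048 = 627/1024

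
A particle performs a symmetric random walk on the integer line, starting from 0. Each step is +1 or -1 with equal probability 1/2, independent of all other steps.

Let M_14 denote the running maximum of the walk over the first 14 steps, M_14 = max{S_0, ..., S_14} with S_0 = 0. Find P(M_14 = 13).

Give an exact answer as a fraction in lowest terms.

Answer: 1/16384

Derivation:
Let M_14 = max(S_0,...,S_14). Use the reflection principle: for j ≥ 1, #{paths with M_14 ≥ j} = #{S_14 ≥ j} + #{S_14 ≥ j+1}.
By reflection, #{M_14 ≥ 13} = #{S_14 ≥ 13} + #{S_14 ≥ 14} = 1 + 1 = 2.
#{M_14 ≥ 14} = #{S_14 ≥ 14} + #{S_14 ≥ 15} = 1 + 0 = 1.
#{M_14 = 13} = 2 - 1 = 1.
P(M_14 = 13) = 1/16384 = 1/16384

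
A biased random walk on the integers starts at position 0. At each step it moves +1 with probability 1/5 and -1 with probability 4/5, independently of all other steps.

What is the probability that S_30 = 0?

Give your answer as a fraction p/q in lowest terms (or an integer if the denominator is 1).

Answer: 33311233771831296/186264514923095703125

Derivation:
To be at 0 after 30 steps: need exactly 15 steps of +1 and 15 of -1.
Number of such sequences: C(30,15) = 155117520
Each has probability (1/5)^15 · (4/5)^15 = 1073741824/931322574615478515625
P = 155117520 · 1073741824/931322574615478515625 = 33311233771831296/186264514923095703125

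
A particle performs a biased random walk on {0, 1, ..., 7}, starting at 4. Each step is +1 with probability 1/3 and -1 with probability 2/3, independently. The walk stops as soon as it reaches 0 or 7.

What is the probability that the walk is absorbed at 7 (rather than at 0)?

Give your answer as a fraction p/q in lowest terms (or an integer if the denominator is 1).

Answer: 15/127

Derivation:
Biased walk: p = 1/3, q = 2/3, r = q/p = 2
Gambler's ruin: P(hit 7 before 0 | start at 4) = (1 - r^a)/(1 - r^N)
r^4 = 16; r^7 = 128
P = (1 - 16) / (1 - 128) = -15 / -127 = 15/127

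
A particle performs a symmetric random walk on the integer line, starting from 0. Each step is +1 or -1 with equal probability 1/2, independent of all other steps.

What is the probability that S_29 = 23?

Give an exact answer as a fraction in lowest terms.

Answer: 1827/268435456

Derivation:
To reach position 23 after 29 steps: need 26 steps of +1 and 3 of -1.
Favorable paths: C(29,26) = 3654
Total paths: 2^29 = 536870912
P = 3654/536870912 = 1827/268435456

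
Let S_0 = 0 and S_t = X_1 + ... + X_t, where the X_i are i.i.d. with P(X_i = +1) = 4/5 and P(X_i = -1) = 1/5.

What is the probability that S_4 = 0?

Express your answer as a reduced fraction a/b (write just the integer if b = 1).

Answer: 96/625

Derivation:
To be at 0 after 4 steps: need exactly 2 steps of +1 and 2 of -1.
Number of such sequences: C(4,2) = 6
Each has probability (4/5)^2 · (1/5)^2 = 16/625
P = 6 · 16/625 = 96/625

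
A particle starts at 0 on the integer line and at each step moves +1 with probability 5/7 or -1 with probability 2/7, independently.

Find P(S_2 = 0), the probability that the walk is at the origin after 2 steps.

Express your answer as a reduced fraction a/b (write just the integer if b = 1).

Answer: 20/49

Derivation:
To be at 0 after 2 steps: need exactly 1 step of +1 and 1 of -1.
Number of such sequences: C(2,1) = 2
Each has probability (5/7)^1 · (2/7)^1 = 10/49
P = 2 · 10/49 = 20/49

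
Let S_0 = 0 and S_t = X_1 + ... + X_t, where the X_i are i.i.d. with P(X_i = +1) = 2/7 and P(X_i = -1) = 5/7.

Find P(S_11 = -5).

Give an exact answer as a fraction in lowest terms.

To reach position -5 after 11 steps: need 3 steps of +1 and 8 steps of -1.
Number of such sequences: C(11,3) = 165
Each has probability (2/7)^3 · (5/7)^8 = 3125000/1977326743
P = 165 · 3125000/1977326743 = 515625000/1977326743

Answer: 515625000/1977326743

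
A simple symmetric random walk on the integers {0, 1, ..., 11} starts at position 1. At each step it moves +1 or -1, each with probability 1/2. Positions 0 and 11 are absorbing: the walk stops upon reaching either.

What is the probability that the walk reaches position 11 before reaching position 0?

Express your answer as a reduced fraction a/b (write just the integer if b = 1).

Answer: 1/11

Derivation:
Symmetric walk (p = 1/2): the harmonic-function argument gives P(hit 11 before 0 | start at 1) = a/N.
P = 1/11 = 1/11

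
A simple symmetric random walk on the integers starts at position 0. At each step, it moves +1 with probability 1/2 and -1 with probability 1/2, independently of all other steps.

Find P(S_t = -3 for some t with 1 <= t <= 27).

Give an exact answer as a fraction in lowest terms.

Answer: 19179317/33554432

Derivation:
Count via complement. Let g(t,s) = #length-t paths at position s with S_1..S_t all ≠ -3.
g(t,s) = g(t-1,s-1) + g(t-1,s+1) for s ≠ -3; g(t,-3) = 0.
t=0: g(0,0)=1
t=1: g(1,-1)=1 g(1,1)=1
t=2: g(2,-2)=1 g(2,0)=2 g(2,2)=1
t=3: g(3,-1)=3 g(3,1)=3 g(3,3)=1
t=4: g(4,-2)=3 g(4,0)=6 g(4,2)=4 g(4,4)=1
t=5: g(5,-1)=9 g(5,1)=10 g(5,3)=5 g(5,5)=1
t=6: g(6,-2)=9 g(6,0)=19 g(6,2)=15 g(6,4)=6 g(6,6)=1
t=7: g(7,-1)=28 g(7,1)=34 g(7,3)=21 g(7,5)=7 g(7,7)=1
t=8: g(8,-2)=28 g(8,0)=62 g(8,2)=55 g(8,4)=28 g(8,6)=8 g(8,8)=1
t=9: g(9,-1)=90 g(9,1)=117 g(9,3)=83 g(9,5)=36 g(9,7)=9 g(9,9)=1
t=10: g(10,-2)=90 g(10,0)=207 g(10,2)=200 g(10,4)=119 g(10,6)=45 g(10,8)=10 g(10,10)=1
t=11: g(11,-1)=297 g(11,1)=407 g(11,3)=319 g(11,5)=164 g(11,7)=55 g(11,9)=11 g(11,11)=1
t=12: g(12,-2)=297 g(12,0)=704 g(12,2)=726 g(12,4)=483 g(12,6)=219 g(12,8)=66 g(12,10)=12 g(12,12)=1
t=13: g(13,-1)=1001 g(13,1)=1430 g(13,3)=1209 g(13,5)=702 g(13,7)=285 g(13,9)=78 g(13,11)=13 g(13,13)=1
t=14: g(14,-2)=1001 g(14,0)=2431 g(14,2)=2639 g(14,4)=1911 g(14,6)=987 g(14,8)=363 g(14,10)=91 g(14,12)=14 g(14,14)=1
t=15: g(15,-1)=3432 g(15,1)=5070 g(15,3)=4550 g(15,5)=2898 g(15,7)=1350 g(15,9)=454 g(15,11)=105 g(15,13)=15 g(15,15)=1
t=16: g(16,-2)=3432 g(16,0)=8502 g(16,2)=9620 g(16,4)=7448 g(16,6)=4248 g(16,8)=1804 g(16,10)=559 g(16,12)=120 g(16,14)=16 g(16,16)=1
t=17: g(17,-1)=11934 g(17,1)=18122 g(17,3)=17068 g(17,5)=11696 g(17,7)=6052 g(17,9)=2363 g(17,11)=679 g(17,13)=136 g(17,15)=17 g(17,17)=1
t=18: g(18,-2)=11934 g(18,0)=30056 g(18,2)=35190 g(18,4)=28764 g(18,6)=17748 g(18,8)=8415 g(18,10)=3042 g(18,12)=815 g(18,14)=153 g(18,16)=18 g(18,18)=1
t=19: g(19,-1)=41990 g(19,1)=65246 g(19,3)=63954 g(19,5)=46512 g(19,7)=26163 g(19,9)=11457 g(19,11)=3857 g(19,13)=968 g(19,15)=171 g(19,17)=19 g(19,19)=1
t=20: g(20,-2)=41990 g(20,0)=107236 g(20,2)=129200 g(20,4)=110466 g(20,6)=72675 g(20,8)=37620 g(20,10)=15314 g(20,12)=4825 g(20,14)=1139 g(20,16)=190 g(20,18)=20 g(20,20)=1
t=21: g(21,-1)=149226 g(21,1)=236436 g(21,3)=239666 g(21,5)=183141 g(21,7)=110295 g(21,9)=52934 g(21,11)=20139 g(21,13)=5964 g(21,15)=1329 g(21,17)=210 g(21,19)=21 g(21,21)=1
t=22: g(22,-2)=149226 g(22,0)=385662 g(22,2)=476102 g(22,4)=422807 g(22,6)=293436 g(22,8)=163229 g(22,10)=73073 g(22,12)=26103 g(22,14)=7293 g(22,16)=1539 g(22,18)=231 g(22,20)=22 g(22,22)=1
t=23: g(23,-1)=534888 g(23,1)=861764 g(23,3)=898909 g(23,5)=716243 g(23,7)=456665 g(23,9)=236302 g(23,11)=99176 g(23,13)=33396 g(23,15)=8832 g(23,17)=1770 g(23,19)=253 g(23,21)=23 g(23,23)=1
t=24: g(24,-2)=534888 g(24,0)=1396652 g(24,2)=1760673 g(24,4)=1615152 g(24,6)=1172908 g(24,8)=692967 g(24,10)=335478 g(24,12)=132572 g(24,14)=42228 g(24,16)=10602 g(24,18)=2023 g(24,20)=276 g(24,22)=24 g(24,24)=1
t=25: g(25,-1)=1931540 g(25,1)=3157325 g(25,3)=3375825 g(25,5)=2788060 g(25,7)=1865875 g(25,9)=1028445 g(25,11)=468050 g(25,13)=174800 g(25,15)=52830 g(25,17)=12625 g(25,19)=2299 g(25,21)=300 g(25,23)=25 g(25,25)=1
t=26: g(26,-2)=1931540 g(26,0)=5088865 g(26,2)=6533150 g(26,4)=6163885 g(26,6)=4653935 g(26,8)=2894320 g(26,10)=1496495 g(26,12)=642850 g(26,14)=227630 g(26,16)=65455 g(26,18)=14924 g(26,20)=2599 g(26,22)=325 g(26,24)=26 g(26,26)=1
t=27: g(27,-1)=7020405 g(27,1)=11622015 g(27,3)=12697035 g(27,5)=10817820 g(27,7)=7548255 g(27,9)=4390815 g(27,11)=2139345 g(27,13)=870480 g(27,15)=293085 g(27,17)=80379 g(27,19)=17523 g(27,21)=2924 g(27,23)=351 g(27,25)=27 g(27,27)=1
Paths never hitting -3: Σ_s g(27,s) = 57500460
Paths hitting -3: 2^27 - 57500460 = 76717268
P = 76717268/134217728 = 19179317/33554432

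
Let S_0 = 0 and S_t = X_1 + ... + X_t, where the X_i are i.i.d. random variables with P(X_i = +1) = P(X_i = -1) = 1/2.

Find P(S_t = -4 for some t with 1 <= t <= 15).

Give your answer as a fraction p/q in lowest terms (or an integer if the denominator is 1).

Answer: 309/1024

Derivation:
Count via complement. Let g(t,s) = #length-t paths at position s with S_1..S_t all ≠ -4.
g(t,s) = g(t-1,s-1) + g(t-1,s+1) for s ≠ -4; g(t,-4) = 0.
t=0: g(0,0)=1
t=1: g(1,-1)=1 g(1,1)=1
t=2: g(2,-2)=1 g(2,0)=2 g(2,2)=1
t=3: g(3,-3)=1 g(3,-1)=3 g(3,1)=3 g(3,3)=1
t=4: g(4,-2)=4 g(4,0)=6 g(4,2)=4 g(4,4)=1
t=5: g(5,-3)=4 g(5,-1)=10 g(5,1)=10 g(5,3)=5 g(5,5)=1
t=6: g(6,-2)=14 g(6,0)=20 g(6,2)=15 g(6,4)=6 g(6,6)=1
t=7: g(7,-3)=14 g(7,-1)=34 g(7,1)=35 g(7,3)=21 g(7,5)=7 g(7,7)=1
t=8: g(8,-2)=48 g(8,0)=69 g(8,2)=56 g(8,4)=28 g(8,6)=8 g(8,8)=1
t=9: g(9,-3)=48 g(9,-1)=117 g(9,1)=125 g(9,3)=84 g(9,5)=36 g(9,7)=9 g(9,9)=1
t=10: g(10,-2)=165 g(10,0)=242 g(10,2)=209 g(10,4)=120 g(10,6)=45 g(10,8)=10 g(10,10)=1
t=11: g(11,-3)=165 g(11,-1)=407 g(11,1)=451 g(11,3)=329 g(11,5)=165 g(11,7)=55 g(11,9)=11 g(11,11)=1
t=12: g(12,-2)=572 g(12,0)=858 g(12,2)=780 g(12,4)=494 g(12,6)=220 g(12,8)=66 g(12,10)=12 g(12,12)=1
t=13: g(13,-3)=572 g(13,-1)=1430 g(13,1)=1638 g(13,3)=1274 g(13,5)=714 g(13,7)=286 g(13,9)=78 g(13,11)=13 g(13,13)=1
t=14: g(14,-2)=2002 g(14,0)=3068 g(14,2)=2912 g(14,4)=1988 g(14,6)=1000 g(14,8)=364 g(14,10)=91 g(14,12)=14 g(14,14)=1
t=15: g(15,-3)=2002 g(15,-1)=5070 g(15,1)=5980 g(15,3)=4900 g(15,5)=2988 g(15,7)=1364 g(15,9)=455 g(15,11)=105 g(15,13)=15 g(15,15)=1
Paths never hitting -4: Σ_s g(15,s) = 22880
Paths hitting -4: 2^15 - 22880 = 9888
P = 9888/32768 = 309/1024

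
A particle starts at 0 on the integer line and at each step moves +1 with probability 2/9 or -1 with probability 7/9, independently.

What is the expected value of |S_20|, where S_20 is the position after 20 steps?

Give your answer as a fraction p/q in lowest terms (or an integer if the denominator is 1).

S_20 takes values m ≡ 0 (mod 2) with |m| ≤ 20; P(S_20=m) = C(20,(20+m)/2) · (2/9)^((20+m)/2) · (7/9)^((20-m)/2).
Distribution: P(S=-20)=79792266297612001/12157665459056928801, P(S=-18)=455955807414925720/12157665459056928801, P(S=-16)=1237594334411941240/12157665459056928801, P(S=-14)=707196762521109280/4052555153018976267, P(S=-12)=858738925918489840/4052555153018976267, P(S=-10)=785132732268333568/4052555153018976267, P(S=-8)=560809094477381120/4052555153018976267, P(S=-6)=320462339701360640/4052555153018976267, P(S=-4)=148786086289917440/4052555153018976267, P(S=-2)=170041241474191360/12157665459056928801, P(S=0)=53441533034745856/12157665459056928801, P(S=2)=13880917671362560/12157665459056928801, P(S=4)=991494119383040/4052555153018976267, P(S=6)=174328636375040/4052555153018976267, P(S=8)=24904090910720/4052555153018976267, P(S=10)=2846181818368/4052555153018976267, P(S=12)=254123376640/4052555153018976267, P(S=14)=17083924480/4052555153018976267, P(S=16)=2440560640/12157665459056928801, P(S=18)=73400320/12157665459056928801, P(S=20)=1048576/12157665459056928801
E[|S_20|] = Σ_m |m|·P(S_20=m) = 135172153107747239620/12157665459056928801

Answer: 135172153107747239620/12157665459056928801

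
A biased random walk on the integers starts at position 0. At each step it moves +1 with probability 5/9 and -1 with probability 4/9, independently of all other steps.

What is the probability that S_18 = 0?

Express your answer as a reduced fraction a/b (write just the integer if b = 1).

Answer: 24893440000000000/150094635296999121

Derivation:
To be at 0 after 18 steps: need exactly 9 steps of +1 and 9 of -1.
Number of such sequences: C(18,9) = 48620
Each has probability (5/9)^9 · (4/9)^9 = 512000000000/150094635296999121
P = 48620 · 512000000000/150094635296999121 = 24893440000000000/150094635296999121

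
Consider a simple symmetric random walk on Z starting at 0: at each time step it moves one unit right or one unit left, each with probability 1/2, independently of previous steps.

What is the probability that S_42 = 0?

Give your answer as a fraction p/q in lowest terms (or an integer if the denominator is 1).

To return to 0 after 42 steps: need exactly 21 steps of +1 and 21 of -1.
Favorable paths: C(42,21) = 538257874440
Total paths: 2^42 = 4398046511104
P = 538257874440/4398046511104 = 67282234305/549755813888

Answer: 67282234305/549755813888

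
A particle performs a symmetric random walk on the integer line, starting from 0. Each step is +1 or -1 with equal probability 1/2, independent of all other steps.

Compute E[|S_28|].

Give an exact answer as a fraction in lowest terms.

Answer: 35102025/8388608

Derivation:
S_28 takes values m ≡ 0 (mod 2) with |m| ≤ 28; P(S_28=m) = C(28,(28+m)/2)/2^28.
Total paths: 2^28 = 268435456
Distribution: P(S=-28)=1/268435456, P(S=-26)=28/268435456, P(S=-24)=378/268435456, P(S=-22)=3276/268435456, P(S=-20)=20475/268435456, P(S=-18)=98280/268435456, P(S=-16)=376740/268435456, P(S=-14)=1184040/268435456, P(S=-12)=3108105/268435456, P(S=-10)=6906900/268435456, P(S=-8)=13123110/268435456, P(S=-6)=21474180/268435456, P(S=-4)=30421755/268435456, P(S=-2)=37442160/268435456, P(S=0)=40116600/268435456, P(S=2)=37442160/268435456, P(S=4)=30421755/268435456, P(S=6)=21474180/268435456, P(S=8)=13123110/268435456, P(S=10)=6906900/268435456, P(S=12)=3108105/268435456, P(S=14)=1184040/268435456, P(S=16)=376740/268435456, P(S=18)=98280/268435456, P(S=20)=20475/268435456, P(S=22)=3276/268435456, P(S=24)=378/268435456, P(S=26)=28/268435456, P(S=28)=1/268435456
E[|S_28|] = Σ_m |m|·P(S_28=m) = 1123264800/268435456 = 35102025/8388608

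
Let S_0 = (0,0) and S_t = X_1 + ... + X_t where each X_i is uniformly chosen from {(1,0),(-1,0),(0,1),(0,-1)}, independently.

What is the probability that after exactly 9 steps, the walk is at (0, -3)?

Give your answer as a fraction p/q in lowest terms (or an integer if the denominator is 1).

Answer: 441/16384

Derivation:
Let h be the number of horizontal steps (so 9-h are vertical). To end at (0,-3) need (h+0)/2 right-steps and ((9-h)-3)/2 up-steps.
Sum over h with 0 ≤ h ≤ 6, h ≡ 0 (mod 2), 9-h ≡ 1 (mod 2):
h=0: C(9,0)·C(0,0)·C(9,3) = 1·1·84 = 84
h=2: C(9,2)·C(2,1)·C(7,2) = 36·2·21 = 1512
h=4: C(9,4)·C(4,2)·C(5,1) = 126·6·5 = 3780
h=6: C(9,6)·C(6,3)·C(3,0) = 84·20·1 = 1680
Total favorable: 7056
Total paths: 4^9 = 262144
P = 7056/262144 = 441/16384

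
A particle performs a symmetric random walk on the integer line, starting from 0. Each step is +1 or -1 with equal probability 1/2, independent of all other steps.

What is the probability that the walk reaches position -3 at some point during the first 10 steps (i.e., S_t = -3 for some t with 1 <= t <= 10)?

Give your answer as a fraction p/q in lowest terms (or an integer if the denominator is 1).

Answer: 11/32

Derivation:
Count via complement. Let g(t,s) = #length-t paths at position s with S_1..S_t all ≠ -3.
g(t,s) = g(t-1,s-1) + g(t-1,s+1) for s ≠ -3; g(t,-3) = 0.
t=0: g(0,0)=1
t=1: g(1,-1)=1 g(1,1)=1
t=2: g(2,-2)=1 g(2,0)=2 g(2,2)=1
t=3: g(3,-1)=3 g(3,1)=3 g(3,3)=1
t=4: g(4,-2)=3 g(4,0)=6 g(4,2)=4 g(4,4)=1
t=5: g(5,-1)=9 g(5,1)=10 g(5,3)=5 g(5,5)=1
t=6: g(6,-2)=9 g(6,0)=19 g(6,2)=15 g(6,4)=6 g(6,6)=1
t=7: g(7,-1)=28 g(7,1)=34 g(7,3)=21 g(7,5)=7 g(7,7)=1
t=8: g(8,-2)=28 g(8,0)=62 g(8,2)=55 g(8,4)=28 g(8,6)=8 g(8,8)=1
t=9: g(9,-1)=90 g(9,1)=117 g(9,3)=83 g(9,5)=36 g(9,7)=9 g(9,9)=1
t=10: g(10,-2)=90 g(10,0)=207 g(10,2)=200 g(10,4)=119 g(10,6)=45 g(10,8)=10 g(10,10)=1
Paths never hitting -3: Σ_s g(10,s) = 672
Paths hitting -3: 2^10 - 672 = 352
P = 352/1024 = 11/32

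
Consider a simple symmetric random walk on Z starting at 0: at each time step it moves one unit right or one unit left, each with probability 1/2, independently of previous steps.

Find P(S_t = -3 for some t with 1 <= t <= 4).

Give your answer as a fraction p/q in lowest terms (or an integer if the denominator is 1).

Count via complement. Let g(t,s) = #length-t paths at position s with S_1..S_t all ≠ -3.
g(t,s) = g(t-1,s-1) + g(t-1,s+1) for s ≠ -3; g(t,-3) = 0.
t=0: g(0,0)=1
t=1: g(1,-1)=1 g(1,1)=1
t=2: g(2,-2)=1 g(2,0)=2 g(2,2)=1
t=3: g(3,-1)=3 g(3,1)=3 g(3,3)=1
t=4: g(4,-2)=3 g(4,0)=6 g(4,2)=4 g(4,4)=1
Paths never hitting -3: Σ_s g(4,s) = 14
Paths hitting -3: 2^4 - 14 = 2
P = 2/16 = 1/8

Answer: 1/8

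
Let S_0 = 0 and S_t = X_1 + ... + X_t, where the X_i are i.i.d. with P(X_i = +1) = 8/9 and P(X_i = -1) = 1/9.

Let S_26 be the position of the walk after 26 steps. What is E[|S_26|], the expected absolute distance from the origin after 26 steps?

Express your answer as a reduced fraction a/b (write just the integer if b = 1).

Answer: 130657437021253391580401434/6461081889226673298932241

Derivation:
S_26 takes values m ≡ 0 (mod 2) with |m| ≤ 26; P(S_26=m) = C(26,(26+m)/2) · (8/9)^((26+m)/2) · (1/9)^((26-m)/2).
Distribution: P(S=-26)=1/6461081889226673298932241, P(S=-24)=208/6461081889226673298932241, P(S=-22)=20800/6461081889226673298932241, P(S=-20)=1331200/6461081889226673298932241, P(S=-18)=61235200/6461081889226673298932241, P(S=-16)=2155479040/6461081889226673298932241, P(S=-14)=60353413120/6461081889226673298932241, P(S=-12)=1379506585600/6461081889226673298932241, P(S=-10)=26210625126400/6461081889226673298932241, P(S=-8)=419370002022400/6461081889226673298932241, P(S=-6)=5703432027504640/6461081889226673298932241, P(S=-4)=66367209047326720/6461081889226673298932241, P(S=-2)=663672090473267200/6461081889226673298932241, P(S=0)=5717790317923532800/6461081889226673298932241, P(S=2)=42475013790289100800/6461081889226673298932241, P(S=4)=271840088257850245120/6461081889226673298932241, P(S=6)=1495120485418176348160/6461081889226673298932241, P(S=8)=7035861107850241638400/6461081889226673298932241, P(S=10)=28143444431400966553600/6461081889226673298932241, P(S=12)=94798970716297992601600/6461081889226673298932241, P(S=14)=265437118005634379284480/6461081889226673298932241, P(S=16)=606713412584307152650240/6461081889226673298932241, P(S=18)=1103115295607831186636800/6461081889226673298932241, P(S=20)=1534769106932634694451200/6461081889226673298932241, P(S=22)=1534769106932634694451200/6461081889226673298932241, P(S=24)=982252228436886204448768/6461081889226673298932241, P(S=26)=302231454903657293676544/6461081889226673298932241
E[|S_26|] = Σ_m |m|·P(S_26=m) = 130657437021253391580401434/6461081889226673298932241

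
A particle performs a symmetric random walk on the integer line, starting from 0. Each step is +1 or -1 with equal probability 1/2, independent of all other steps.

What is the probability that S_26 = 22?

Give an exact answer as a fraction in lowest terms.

To reach position 22 after 26 steps: need 24 steps of +1 and 2 of -1.
Favorable paths: C(26,24) = 325
Total paths: 2^26 = 67108864
P = 325/67108864 = 325/67108864

Answer: 325/67108864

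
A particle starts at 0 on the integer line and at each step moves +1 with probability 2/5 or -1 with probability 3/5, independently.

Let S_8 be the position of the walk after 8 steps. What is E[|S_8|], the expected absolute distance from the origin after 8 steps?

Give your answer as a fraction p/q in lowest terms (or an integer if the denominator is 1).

S_8 takes values m ≡ 0 (mod 2) with |m| ≤ 8; P(S_8=m) = C(8,(8+m)/2) · (2/5)^((8+m)/2) · (3/5)^((8-m)/2).
Distribution: P(S=-8)=6561/390625, P(S=-6)=34992/390625, P(S=-4)=81648/390625, P(S=-2)=108864/390625, P(S=0)=18144/78125, P(S=2)=48384/390625, P(S=4)=16128/390625, P(S=6)=3072/390625, P(S=8)=256/390625
E[|S_8|] = Σ_m |m|·P(S_8=m) = 197704/78125

Answer: 197704/78125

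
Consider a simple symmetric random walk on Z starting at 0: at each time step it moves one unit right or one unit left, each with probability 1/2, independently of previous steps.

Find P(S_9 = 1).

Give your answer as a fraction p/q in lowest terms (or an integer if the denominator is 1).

To reach position 1 after 9 steps: need 5 steps of +1 and 4 of -1.
Favorable paths: C(9,5) = 126
Total paths: 2^9 = 512
P = 126/512 = 63/256

Answer: 63/256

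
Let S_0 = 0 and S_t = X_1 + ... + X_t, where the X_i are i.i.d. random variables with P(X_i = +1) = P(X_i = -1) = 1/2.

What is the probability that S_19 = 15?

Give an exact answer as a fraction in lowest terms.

To reach position 15 after 19 steps: need 17 steps of +1 and 2 of -1.
Favorable paths: C(19,17) = 171
Total paths: 2^19 = 524288
P = 171/524288 = 171/524288

Answer: 171/524288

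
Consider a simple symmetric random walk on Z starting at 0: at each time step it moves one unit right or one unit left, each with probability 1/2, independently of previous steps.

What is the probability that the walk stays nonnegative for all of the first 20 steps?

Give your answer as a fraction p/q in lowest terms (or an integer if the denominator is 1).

Answer: 46189/262144

Derivation:
Let f(t,s) = #length-t paths at position s with S_1..S_t all ≥ 0.
f(t,s) = f(t-1,s-1) + f(t-1,s+1) for s ≥ 0; f(t,s) = 0 for s < 0.
t=0: f(0,0)=1
t=1: f(1,1)=1
t=2: f(2,0)=1 f(2,2)=1
t=3: f(3,1)=2 f(3,3)=1
t=4: f(4,0)=2 f(4,2)=3 f(4,4)=1
t=5: f(5,1)=5 f(5,3)=4 f(5,5)=1
t=6: f(6,0)=5 f(6,2)=9 f(6,4)=5 f(6,6)=1
t=7: f(7,1)=14 f(7,3)=14 f(7,5)=6 f(7,7)=1
t=8: f(8,0)=14 f(8,2)=28 f(8,4)=20 f(8,6)=7 f(8,8)=1
t=9: f(9,1)=42 f(9,3)=48 f(9,5)=27 f(9,7)=8 f(9,9)=1
t=10: f(10,0)=42 f(10,2)=90 f(10,4)=75 f(10,6)=35 f(10,8)=9 f(10,10)=1
t=11: f(11,1)=132 f(11,3)=165 f(11,5)=110 f(11,7)=44 f(11,9)=10 f(11,11)=1
t=12: f(12,0)=132 f(12,2)=297 f(12,4)=275 f(12,6)=154 f(12,8)=54 f(12,10)=11 f(12,12)=1
t=13: f(13,1)=429 f(13,3)=572 f(13,5)=429 f(13,7)=208 f(13,9)=65 f(13,11)=12 f(13,13)=1
t=14: f(14,0)=429 f(14,2)=1001 f(14,4)=1001 f(14,6)=637 f(14,8)=273 f(14,10)=77 f(14,12)=13 f(14,14)=1
t=15: f(15,1)=1430 f(15,3)=2002 f(15,5)=1638 f(15,7)=910 f(15,9)=350 f(15,11)=90 f(15,13)=14 f(15,15)=1
t=16: f(16,0)=1430 f(16,2)=3432 f(16,4)=3640 f(16,6)=2548 f(16,8)=1260 f(16,10)=440 f(16,12)=104 f(16,14)=15 f(16,16)=1
t=17: f(17,1)=4862 f(17,3)=7072 f(17,5)=6188 f(17,7)=3808 f(17,9)=1700 f(17,11)=544 f(17,13)=119 f(17,15)=16 f(17,17)=1
t=18: f(18,0)=4862 f(18,2)=11934 f(18,4)=13260 f(18,6)=9996 f(18,8)=5508 f(18,10)=2244 f(18,12)=663 f(18,14)=135 f(18,16)=17 f(18,18)=1
t=19: f(19,1)=16796 f(19,3)=25194 f(19,5)=23256 f(19,7)=15504 f(19,9)=7752 f(19,11)=2907 f(19,13)=798 f(19,15)=152 f(19,17)=18 f(19,19)=1
t=20: f(20,0)=16796 f(20,2)=41990 f(20,4)=48450 f(20,6)=38760 f(20,8)=23256 f(20,10)=10659 f(20,12)=3705 f(20,14)=950 f(20,16)=170 f(20,18)=19 f(20,20)=1
Σ_s f(20,s) = 184756
P = 184756/1048576 = 46189/262144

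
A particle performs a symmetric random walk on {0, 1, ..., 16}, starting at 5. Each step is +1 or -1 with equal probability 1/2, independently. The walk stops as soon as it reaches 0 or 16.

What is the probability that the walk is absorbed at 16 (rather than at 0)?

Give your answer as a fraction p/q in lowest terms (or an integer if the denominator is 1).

Symmetric walk (p = 1/2): the harmonic-function argument gives P(hit 16 before 0 | start at 5) = a/N.
P = 5/16 = 5/16

Answer: 5/16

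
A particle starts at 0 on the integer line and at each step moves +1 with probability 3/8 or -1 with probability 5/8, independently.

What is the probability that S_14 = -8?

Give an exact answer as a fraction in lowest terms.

Answer: 119970703125/1099511627776

Derivation:
To reach position -8 after 14 steps: need 3 steps of +1 and 11 steps of -1.
Number of such sequences: C(14,3) = 364
Each has probability (3/8)^3 · (5/8)^11 = 1318359375/4398046511104
P = 364 · 1318359375/4398046511104 = 119970703125/1099511627776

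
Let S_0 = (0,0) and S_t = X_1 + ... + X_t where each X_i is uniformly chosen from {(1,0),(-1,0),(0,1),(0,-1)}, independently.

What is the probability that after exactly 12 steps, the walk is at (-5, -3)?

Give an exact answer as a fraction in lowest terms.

Answer: 3267/1048576

Derivation:
Let h be the number of horizontal steps (so 12-h are vertical). To end at (-5,-3) need (h-5)/2 right-steps and ((12-h)-3)/2 up-steps.
Sum over h with 5 ≤ h ≤ 9, h ≡ 1 (mod 2), 12-h ≡ 1 (mod 2):
h=5: C(12,5)·C(5,0)·C(7,2) = 792·1·21 = 16632
h=7: C(12,7)·C(7,1)·C(5,1) = 792·7·5 = 27720
h=9: C(12,9)·C(9,2)·C(3,0) = 220·36·1 = 7920
Total favorable: 52272
Total paths: 4^12 = 16777216
P = 52272/16777216 = 3267/1048576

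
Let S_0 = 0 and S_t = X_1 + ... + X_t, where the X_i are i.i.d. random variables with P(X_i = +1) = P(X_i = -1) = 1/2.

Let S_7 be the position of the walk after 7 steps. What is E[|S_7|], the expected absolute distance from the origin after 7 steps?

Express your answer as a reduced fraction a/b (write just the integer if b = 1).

Answer: 35/16

Derivation:
S_7 takes values m ≡ 1 (mod 2) with |m| ≤ 7; P(S_7=m) = C(7,(7+m)/2)/2^7.
Total paths: 2^7 = 128
Distribution: P(S=-7)=1/128, P(S=-5)=7/128, P(S=-3)=21/128, P(S=-1)=35/128, P(S=1)=35/128, P(S=3)=21/128, P(S=5)=7/128, P(S=7)=1/128
E[|S_7|] = Σ_m |m|·P(S_7=m) = 280/128 = 35/16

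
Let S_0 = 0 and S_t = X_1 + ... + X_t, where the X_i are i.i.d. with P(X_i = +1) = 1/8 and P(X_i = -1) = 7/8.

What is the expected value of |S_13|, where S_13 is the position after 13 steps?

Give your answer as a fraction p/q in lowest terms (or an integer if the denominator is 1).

Answer: 167520979743/17179869184

Derivation:
S_13 takes values m ≡ 1 (mod 2) with |m| ≤ 13; P(S_13=m) = C(13,(13+m)/2) · (1/8)^((13+m)/2) · (7/8)^((13-m)/2).
Distribution: P(S=-13)=96889010407/549755813888, P(S=-11)=179936733613/549755813888, P(S=-9)=77115742977/274877906944, P(S=-7)=40393960607/274877906944, P(S=-5)=28852829005/549755813888, P(S=-3)=7419298887/549755813888, P(S=-1)=353299947/137438953472, P(S=1)=50471421/137438953472, P(S=3)=21630609/549755813888, P(S=5)=1716715/549755813888, P(S=7)=49049/274877906944, P(S=9)=1911/274877906944, P(S=11)=91/549755813888, P(S=13)=1/549755813888
E[|S_13|] = Σ_m |m|·P(S_13=m) = 167520979743/17179869184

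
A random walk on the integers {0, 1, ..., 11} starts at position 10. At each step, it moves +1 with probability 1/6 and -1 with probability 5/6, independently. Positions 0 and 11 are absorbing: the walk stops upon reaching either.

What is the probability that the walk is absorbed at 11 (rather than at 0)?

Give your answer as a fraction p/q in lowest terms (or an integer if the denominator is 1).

Biased walk: p = 1/6, q = 5/6, r = q/p = 5
Gambler's ruin: P(hit 11 before 0 | start at 10) = (1 - r^a)/(1 - r^N)
r^10 = 9765625; r^11 = 48828125
P = (1 - 9765625) / (1 - 48828125) = -9765624 / -48828124 = 2441406/12207031

Answer: 2441406/12207031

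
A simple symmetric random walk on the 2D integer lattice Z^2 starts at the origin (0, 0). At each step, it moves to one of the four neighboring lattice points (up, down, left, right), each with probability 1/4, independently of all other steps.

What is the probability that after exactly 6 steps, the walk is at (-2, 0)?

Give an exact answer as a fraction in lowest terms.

Answer: 225/4096

Derivation:
Let h be the number of horizontal steps (so 6-h are vertical). To end at (-2,0) need (h-2)/2 right-steps and ((6-h)+0)/2 up-steps.
Sum over h with 2 ≤ h ≤ 6, h ≡ 0 (mod 2), 6-h ≡ 0 (mod 2):
h=2: C(6,2)·C(2,0)·C(4,2) = 15·1·6 = 90
h=4: C(6,4)·C(4,1)·C(2,1) = 15·4·2 = 120
h=6: C(6,6)·C(6,2)·C(0,0) = 1·15·1 = 15
Total favorable: 225
Total paths: 4^6 = 4096
P = 225/4096 = 225/4096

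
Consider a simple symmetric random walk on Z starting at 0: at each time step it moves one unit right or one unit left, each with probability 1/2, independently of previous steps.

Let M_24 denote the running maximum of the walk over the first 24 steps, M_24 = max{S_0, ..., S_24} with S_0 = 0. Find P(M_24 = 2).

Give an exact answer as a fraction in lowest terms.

Answer: 156009/1048576

Derivation:
Let M_24 = max(S_0,...,S_24). Use the reflection principle: for j ≥ 1, #{paths with M_24 ≥ j} = #{S_24 ≥ j} + #{S_24 ≥ j+1}.
By reflection, #{M_24 ≥ 2} = #{S_24 ≥ 2} + #{S_24 ≥ 3} = 7036530 + 4540386 = 11576916.
#{M_24 ≥ 3} = #{S_24 ≥ 3} + #{S_24 ≥ 4} = 4540386 + 4540386 = 9080772.
#{M_24 = 2} = 11576916 - 9080772 = 2496144.
P(M_24 = 2) = 2496144/16777216 = 156009/1048576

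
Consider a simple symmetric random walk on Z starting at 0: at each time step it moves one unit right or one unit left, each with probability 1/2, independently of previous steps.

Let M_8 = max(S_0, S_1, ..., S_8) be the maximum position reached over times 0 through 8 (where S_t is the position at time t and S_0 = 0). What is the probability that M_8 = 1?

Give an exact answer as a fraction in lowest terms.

Let M_8 = max(S_0,...,S_8). Use the reflection principle: for j ≥ 1, #{paths with M_8 ≥ j} = #{S_8 ≥ j} + #{S_8 ≥ j+1}.
By reflection, #{M_8 ≥ 1} = #{S_8 ≥ 1} + #{S_8 ≥ 2} = 93 + 93 = 186.
#{M_8 ≥ 2} = #{S_8 ≥ 2} + #{S_8 ≥ 3} = 93 + 37 = 130.
#{M_8 = 1} = 186 - 130 = 56.
P(M_8 = 1) = 56/256 = 7/32

Answer: 7/32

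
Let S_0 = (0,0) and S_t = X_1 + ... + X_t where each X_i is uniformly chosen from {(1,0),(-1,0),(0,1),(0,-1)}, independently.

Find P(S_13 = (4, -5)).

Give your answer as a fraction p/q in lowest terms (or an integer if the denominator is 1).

Answer: 16731/8388608

Derivation:
Let h be the number of horizontal steps (so 13-h are vertical). To end at (4,-5) need (h+4)/2 right-steps and ((13-h)-5)/2 up-steps.
Sum over h with 4 ≤ h ≤ 8, h ≡ 0 (mod 2), 13-h ≡ 1 (mod 2):
h=4: C(13,4)·C(4,4)·C(9,2) = 715·1·36 = 25740
h=6: C(13,6)·C(6,5)·C(7,1) = 1716·6·7 = 72072
h=8: C(13,8)·C(8,6)·C(5,0) = 1287·28·1 = 36036
Total favorable: 133848
Total paths: 4^13 = 67108864
P = 133848/67108864 = 16731/8388608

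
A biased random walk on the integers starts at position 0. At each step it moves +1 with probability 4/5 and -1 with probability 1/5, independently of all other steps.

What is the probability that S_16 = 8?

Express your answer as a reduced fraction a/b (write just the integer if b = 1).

To reach position 8 after 16 steps: need 12 steps of +1 and 4 steps of -1.
Number of such sequences: C(16,12) = 1820
Each has probability (4/5)^12 · (1/5)^4 = 16777216/152587890625
P = 1820 · 16777216/152587890625 = 6106906624/30517578125

Answer: 6106906624/30517578125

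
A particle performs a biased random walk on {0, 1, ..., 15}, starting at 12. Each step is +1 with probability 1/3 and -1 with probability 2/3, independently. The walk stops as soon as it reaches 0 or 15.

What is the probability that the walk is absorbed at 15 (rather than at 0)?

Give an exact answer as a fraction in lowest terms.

Biased walk: p = 1/3, q = 2/3, r = q/p = 2
Gambler's ruin: P(hit 15 before 0 | start at 12) = (1 - r^a)/(1 - r^N)
r^12 = 4096; r^15 = 32768
P = (1 - 4096) / (1 - 32768) = -4095 / -32767 = 585/4681

Answer: 585/4681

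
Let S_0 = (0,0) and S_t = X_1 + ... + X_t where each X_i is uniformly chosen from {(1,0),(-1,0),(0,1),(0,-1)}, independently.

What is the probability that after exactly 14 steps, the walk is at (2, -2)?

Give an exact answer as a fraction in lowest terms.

Answer: 429429/16777216

Derivation:
Let h be the number of horizontal steps (so 14-h are vertical). To end at (2,-2) need (h+2)/2 right-steps and ((14-h)-2)/2 up-steps.
Sum over h with 2 ≤ h ≤ 12, h ≡ 0 (mod 2), 14-h ≡ 0 (mod 2):
h=2: C(14,2)·C(2,2)·C(12,5) = 91·1·792 = 72072
h=4: C(14,4)·C(4,3)·C(10,4) = 1001·4·210 = 840840
h=6: C(14,6)·C(6,4)·C(8,3) = 3003·15·56 = 2522520
h=8: C(14,8)·C(8,5)·C(6,2) = 3003·56·15 = 2522520
h=10: C(14,10)·C(10,6)·C(4,1) = 1001·210·4 = 840840
h=12: C(14,12)·C(12,7)·C(2,0) = 91·792·1 = 72072
Total favorable: 6870864
Total paths: 4^14 = 268435456
P = 6870864/268435456 = 429429/16777216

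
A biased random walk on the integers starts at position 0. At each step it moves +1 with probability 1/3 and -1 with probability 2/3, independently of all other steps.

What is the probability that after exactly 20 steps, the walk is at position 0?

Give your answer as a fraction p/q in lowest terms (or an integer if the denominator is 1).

To be at 0 after 20 steps: need exactly 10 steps of +1 and 10 of -1.
Number of such sequences: C(20,10) = 184756
Each has probability (1/3)^10 · (2/3)^10 = 1024/3486784401
P = 184756 · 1024/3486784401 = 189190144/3486784401

Answer: 189190144/3486784401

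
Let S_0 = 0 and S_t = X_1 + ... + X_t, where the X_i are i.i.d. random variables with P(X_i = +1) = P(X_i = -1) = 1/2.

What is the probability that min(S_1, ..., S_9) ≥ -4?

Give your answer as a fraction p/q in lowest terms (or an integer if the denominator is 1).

Let f(t,s) = #length-t paths at position s with S_1..S_t all ≥ -4.
f(t,s) = f(t-1,s-1) + f(t-1,s+1) for s ≥ -4; f(t,s) = 0 for s < -4.
t=0: f(0,0)=1
t=1: f(1,-1)=1 f(1,1)=1
t=2: f(2,-2)=1 f(2,0)=2 f(2,2)=1
t=3: f(3,-3)=1 f(3,-1)=3 f(3,1)=3 f(3,3)=1
t=4: f(4,-4)=1 f(4,-2)=4 f(4,0)=6 f(4,2)=4 f(4,4)=1
t=5: f(5,-3)=5 f(5,-1)=10 f(5,1)=10 f(5,3)=5 f(5,5)=1
t=6: f(6,-4)=5 f(6,-2)=15 f(6,0)=20 f(6,2)=15 f(6,4)=6 f(6,6)=1
t=7: f(7,-3)=20 f(7,-1)=35 f(7,1)=35 f(7,3)=21 f(7,5)=7 f(7,7)=1
t=8: f(8,-4)=20 f(8,-2)=55 f(8,0)=70 f(8,2)=56 f(8,4)=28 f(8,6)=8 f(8,8)=1
t=9: f(9,-3)=75 f(9,-1)=125 f(9,1)=126 f(9,3)=84 f(9,5)=36 f(9,7)=9 f(9,9)=1
Σ_s f(9,s) = 456
P = 456/512 = 57/64

Answer: 57/64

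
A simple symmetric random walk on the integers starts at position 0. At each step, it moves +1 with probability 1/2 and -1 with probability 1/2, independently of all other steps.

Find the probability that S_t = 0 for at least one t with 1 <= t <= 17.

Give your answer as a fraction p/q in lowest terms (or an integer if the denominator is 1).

Count via complement. Let g(t,s) = #length-t paths at position s with S_1..S_t all ≠ 0.
g(t,s) = g(t-1,s-1) + g(t-1,s+1) for s ≠ 0; g(t,0) = 0.
t=0: g(0,0)=1
t=1: g(1,-1)=1 g(1,1)=1
t=2: g(2,-2)=1 g(2,2)=1
t=3: g(3,-3)=1 g(3,-1)=1 g(3,1)=1 g(3,3)=1
t=4: g(4,-4)=1 g(4,-2)=2 g(4,2)=2 g(4,4)=1
t=5: g(5,-5)=1 g(5,-3)=3 g(5,-1)=2 g(5,1)=2 g(5,3)=3 g(5,5)=1
t=6: g(6,-6)=1 g(6,-4)=4 g(6,-2)=5 g(6,2)=5 g(6,4)=4 g(6,6)=1
t=7: g(7,-7)=1 g(7,-5)=5 g(7,-3)=9 g(7,-1)=5 g(7,1)=5 g(7,3)=9 g(7,5)=5 g(7,7)=1
t=8: g(8,-8)=1 g(8,-6)=6 g(8,-4)=14 g(8,-2)=14 g(8,2)=14 g(8,4)=14 g(8,6)=6 g(8,8)=1
t=9: g(9,-9)=1 g(9,-7)=7 g(9,-5)=20 g(9,-3)=28 g(9,-1)=14 g(9,1)=14 g(9,3)=28 g(9,5)=20 g(9,7)=7 g(9,9)=1
t=10: g(10,-10)=1 g(10,-8)=8 g(10,-6)=27 g(10,-4)=48 g(10,-2)=42 g(10,2)=42 g(10,4)=48 g(10,6)=27 g(10,8)=8 g(10,10)=1
t=11: g(11,-11)=1 g(11,-9)=9 g(11,-7)=35 g(11,-5)=75 g(11,-3)=90 g(11,-1)=42 g(11,1)=42 g(11,3)=90 g(11,5)=75 g(11,7)=35 g(11,9)=9 g(11,11)=1
t=12: g(12,-12)=1 g(12,-10)=10 g(12,-8)=44 g(12,-6)=110 g(12,-4)=165 g(12,-2)=132 g(12,2)=132 g(12,4)=165 g(12,6)=110 g(12,8)=44 g(12,10)=10 g(12,12)=1
t=13: g(13,-13)=1 g(13,-11)=11 g(13,-9)=54 g(13,-7)=154 g(13,-5)=275 g(13,-3)=297 g(13,-1)=132 g(13,1)=132 g(13,3)=297 g(13,5)=275 g(13,7)=154 g(13,9)=54 g(13,11)=11 g(13,13)=1
t=14: g(14,-14)=1 g(14,-12)=12 g(14,-10)=65 g(14,-8)=208 g(14,-6)=429 g(14,-4)=572 g(14,-2)=429 g(14,2)=429 g(14,4)=572 g(14,6)=429 g(14,8)=208 g(14,10)=65 g(14,12)=12 g(14,14)=1
t=15: g(15,-15)=1 g(15,-13)=13 g(15,-11)=77 g(15,-9)=273 g(15,-7)=637 g(15,-5)=1001 g(15,-3)=1001 g(15,-1)=429 g(15,1)=429 g(15,3)=1001 g(15,5)=1001 g(15,7)=637 g(15,9)=273 g(15,11)=77 g(15,13)=13 g(15,15)=1
t=16: g(16,-16)=1 g(16,-14)=14 g(16,-12)=90 g(16,-10)=350 g(16,-8)=910 g(16,-6)=1638 g(16,-4)=2002 g(16,-2)=1430 g(16,2)=1430 g(16,4)=2002 g(16,6)=1638 g(16,8)=910 g(16,10)=350 g(16,12)=90 g(16,14)=14 g(16,16)=1
t=17: g(17,-17)=1 g(17,-15)=15 g(17,-13)=104 g(17,-11)=440 g(17,-9)=1260 g(17,-7)=2548 g(17,-5)=3640 g(17,-3)=3432 g(17,-1)=1430 g(17,1)=1430 g(17,3)=3432 g(17,5)=3640 g(17,7)=2548 g(17,9)=1260 g(17,11)=440 g(17,13)=104 g(17,15)=15 g(17,17)=1
Paths never hitting 0: Σ_s g(17,s) = 25740
Paths hitting 0: 2^17 - 25740 = 105332
P = 105332/131072 = 26333/32768

Answer: 26333/32768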